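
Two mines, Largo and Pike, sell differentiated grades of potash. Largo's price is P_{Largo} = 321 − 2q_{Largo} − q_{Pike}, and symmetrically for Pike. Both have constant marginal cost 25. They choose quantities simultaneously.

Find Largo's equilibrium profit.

Mine Largo's profit: π = q_{Largo}(321 − 2q_{Largo} − q_{Pike}) − 25q_{Largo}.
∂π/∂q_{Largo} = 296 − 4q_{Largo} − q_{Pike} = 0 ⇒ q_{Largo} = 74 − 0.25q_{Pike}.
Setting q_{Largo} = q_{Pike} in the reaction function: q_{Largo} = 74 − 0.25q_{Largo}, so q_{Largo} = 74 / 1.25 = 59.2.
P_{Largo} = 321 − 2·59.2 − 59.2 = 143.4.
Profit = (143.4 − 25)·59.2 = 7009.28.

7009.28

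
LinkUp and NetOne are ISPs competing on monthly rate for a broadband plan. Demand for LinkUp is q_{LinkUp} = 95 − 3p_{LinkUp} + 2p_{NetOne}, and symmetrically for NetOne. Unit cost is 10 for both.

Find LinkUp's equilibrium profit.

1354.6875

LinkUp's profit: π = (p_{LinkUp} − 10)(95 − 3p_{LinkUp} + 2p_{NetOne}).
∂π/∂p_{LinkUp} = 125 − 6p_{LinkUp} + 2p_{NetOne} = 0 ⇒ p_{LinkUp} = 125/6 + (1/3)p_{NetOne}.
Setting p_{LinkUp} = p_{NetOne} in the reaction function: p_{LinkUp} = 125/6 + (1/3)p_{LinkUp}, so p_{LinkUp} = (125/6) / (2/3) = 31.25.
q_{LinkUp} = 95 − 3·31.25 + 2·31.25 = 63.75.
Profit = (31.25 − 10)·63.75 = 1354.6875.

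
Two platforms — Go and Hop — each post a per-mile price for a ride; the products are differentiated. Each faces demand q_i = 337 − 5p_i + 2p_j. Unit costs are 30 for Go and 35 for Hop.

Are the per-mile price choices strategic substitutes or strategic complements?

Go's profit: π = (p_{Go} − 30)(337 − 5p_{Go} + 2p_{Hop}).
∂π/∂p_{Go} = 487 − 10p_{Go} + 2p_{Hop} = 0 ⇒ p_{Go} = 48.7 + 0.2p_{Hop}.
The best-response slope dp_{Go}/dp_{Hop} = 0.2 > 0: the reaction function is upward-sloping, so the choices are strategic complements.

strategic complements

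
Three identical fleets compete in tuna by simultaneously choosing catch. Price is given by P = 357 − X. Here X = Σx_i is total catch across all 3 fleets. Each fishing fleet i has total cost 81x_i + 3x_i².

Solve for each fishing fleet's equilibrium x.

27.6

A representative fishing fleet's profit is π_i = x_i(357 − X) − 81x_i − 3x_i², with X = x_i + Σ_{j≠i} x_j.
First-order condition: 276 − 8x_i − Σ_{j≠i} x_j = 0.
With identical fishing fleets, set every x_j = x: then 276 − 8x − 2x = 0, i.e. x = 276/10 = 27.6.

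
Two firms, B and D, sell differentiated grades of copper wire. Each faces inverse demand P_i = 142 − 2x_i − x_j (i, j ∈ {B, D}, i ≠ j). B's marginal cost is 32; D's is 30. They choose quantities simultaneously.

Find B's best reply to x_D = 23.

Firm B's profit: π = x_B(142 − 2x_B − x_D) − 32x_B.
∂π/∂x_B = 110 − 4x_B − x_D = 0 ⇒ x_B = 27.5 − 0.25x_D.
At x_D = 23: x_B = 27.5 − 0.25·23 = 21.75.

21.75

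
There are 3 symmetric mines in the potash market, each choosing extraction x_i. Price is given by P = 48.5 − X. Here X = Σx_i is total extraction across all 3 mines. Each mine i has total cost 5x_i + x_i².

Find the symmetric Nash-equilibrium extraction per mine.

7.25

A representative mine's profit is π_i = x_i(48.5 − X) − 5x_i − x_i², with X = x_i + Σ_{j≠i} x_j.
First-order condition: 43.5 − 4x_i − Σ_{j≠i} x_j = 0.
In a symmetric equilibrium every mine chooses the same x, so Σ_{j≠i} x_j = 2x. The condition becomes 43.5 − 6x = 0, giving x = 43.5/6 = 7.25.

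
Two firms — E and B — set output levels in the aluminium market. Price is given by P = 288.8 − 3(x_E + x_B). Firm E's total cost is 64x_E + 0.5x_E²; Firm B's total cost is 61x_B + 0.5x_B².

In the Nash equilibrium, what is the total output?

Firm E's profit: π = x_E(288.8 − 3(x_E + x_B)) − 64x_E − 0.5x_E².
∂π/∂x_E = 224.8 − 7x_E − 3x_B = 0, so x_E = 1124/35 − (3/7)x_B.
By the same steps for B: x_B = 1139/35 − (3/7)x_E.
Substituting the second reaction function into the first: x_E = 1124/35 − (3/7)(1139/35 − (3/7)x_E), which gives (40/49)x_E = 4451/245 ⇒ x_E = 22.255.
Then x_B = 1139/35 − (3/7)·22.255 = 23.005.
Total output: 22.255 + 23.005 = 45.26.

45.26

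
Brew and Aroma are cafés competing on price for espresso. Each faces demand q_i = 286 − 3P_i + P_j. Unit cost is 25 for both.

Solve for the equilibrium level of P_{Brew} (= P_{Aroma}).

72.2

Brew's profit: π = (P_{Brew} − 25)(286 − 3P_{Brew} + P_{Aroma}).
∂π/∂P_{Brew} = 361 − 6P_{Brew} + P_{Aroma} = 0 ⇒ P_{Brew} = 361/6 + (1/6)P_{Aroma}.
Setting P_{Brew} = P_{Aroma} in the reaction function: P_{Brew} = 361/6 + (1/6)P_{Brew}, so P_{Brew} = (361/6) / (5/6) = 72.2.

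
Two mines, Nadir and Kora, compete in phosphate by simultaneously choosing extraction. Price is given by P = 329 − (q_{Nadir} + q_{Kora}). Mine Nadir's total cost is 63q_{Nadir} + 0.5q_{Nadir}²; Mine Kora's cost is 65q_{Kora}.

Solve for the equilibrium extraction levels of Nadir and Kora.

Mine Nadir's profit: π = q_{Nadir}(329 − (q_{Nadir} + q_{Kora})) − 63q_{Nadir} − 0.5q_{Nadir}².
∂π/∂q_{Nadir} = 266 − 3q_{Nadir} − q_{Kora} = 0, so q_{Nadir} = 266/3 − (1/3)q_{Kora}.
For Kora: ∂π/∂q_{Kora} = 264 − 2q_{Kora} − q_{Nadir} = 0 ⇒ q_{Kora} = 132 − 0.5q_{Nadir}.
Plugging q_{Kora} into Nadir's best response: q_{Nadir} = 266/3 − (1/3)(132 − 0.5q_{Nadir}) ⇒ (5/6)q_{Nadir} = 134/3, so q_{Nadir} = 53.6.
Then q_{Kora} = 132 − 0.5·53.6 = 105.2.

53.6, 105.2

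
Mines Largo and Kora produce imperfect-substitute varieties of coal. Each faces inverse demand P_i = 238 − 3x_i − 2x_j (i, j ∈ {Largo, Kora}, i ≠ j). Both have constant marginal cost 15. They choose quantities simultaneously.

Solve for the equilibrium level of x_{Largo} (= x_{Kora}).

27.875

Mine Largo's profit: π = x_{Largo}(238 − 3x_{Largo} − 2x_{Kora}) − 15x_{Largo}.
∂π/∂x_{Largo} = 223 − 6x_{Largo} − 2x_{Kora} = 0 ⇒ x_{Largo} = 223/6 − (1/3)x_{Kora}.
Setting x_{Largo} = x_{Kora} in the reaction function: x_{Largo} = 223/6 − (1/3)x_{Largo}, so x_{Largo} = (223/6) / (4/3) = 27.875.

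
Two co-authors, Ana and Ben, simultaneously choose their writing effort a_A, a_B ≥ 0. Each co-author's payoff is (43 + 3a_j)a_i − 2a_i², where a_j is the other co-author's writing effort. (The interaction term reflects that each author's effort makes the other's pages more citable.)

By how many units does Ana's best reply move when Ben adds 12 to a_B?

9

Ana's payoff is (43 + 3a_B)a_A − 2a_A².
∂π/∂a_A = 43 + 3a_B − 4a_A = 0, so a_A = 10.75 + 0.75a_B.
The reaction-function slope is 0.75, so a 12-unit rise in a_B moves a_A by 0.75 × 12 = 9. Ana's best response rises — the actions are strategic complements.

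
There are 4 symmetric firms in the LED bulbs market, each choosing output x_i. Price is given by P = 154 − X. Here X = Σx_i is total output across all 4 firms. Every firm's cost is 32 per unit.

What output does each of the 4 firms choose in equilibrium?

24.4

A representative firm's profit is π_i = x_i(154 − X) − 32x_i, with X = x_i + Σ_{j≠i} x_j.
First-order condition: 122 − 2x_i − Σ_{j≠i} x_j = 0.
Imposing symmetry (x_j = x for all j) turns Σ_{j≠i} x_j into 3x, so 122 = 5x and x = 24.4.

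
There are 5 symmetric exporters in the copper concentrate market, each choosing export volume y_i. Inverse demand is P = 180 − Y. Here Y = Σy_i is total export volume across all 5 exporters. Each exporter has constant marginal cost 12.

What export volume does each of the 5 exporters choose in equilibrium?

28

A representative exporter's profit is π_i = y_i(180 − Y) − 12y_i, with Y = y_i + Σ_{j≠i} y_j.
First-order condition: 168 − 2y_i − Σ_{j≠i} y_j = 0.
In a symmetric equilibrium every exporter chooses the same y, so Σ_{j≠i} y_j = 4y. The condition becomes 168 − 6y = 0, giving y = 168/6 = 28.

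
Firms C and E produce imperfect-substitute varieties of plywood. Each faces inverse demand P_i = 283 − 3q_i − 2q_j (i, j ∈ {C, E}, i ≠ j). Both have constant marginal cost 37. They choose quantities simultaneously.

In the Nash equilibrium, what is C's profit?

2836.6875

Firm C's profit: π = q_C(283 − 3q_C − 2q_E) − 37q_C.
∂π/∂q_C = 246 − 6q_C − 2q_E = 0 ⇒ q_C = 41 − (1/3)q_E.
By symmetry q_E = q_C; substituting into the reaction function, (4/3)q_C = 41 and q_C = 30.75.
P_C = 283 − 3·30.75 − 2·30.75 = 129.25.
Profit = (129.25 − 37)·30.75 = 2836.6875.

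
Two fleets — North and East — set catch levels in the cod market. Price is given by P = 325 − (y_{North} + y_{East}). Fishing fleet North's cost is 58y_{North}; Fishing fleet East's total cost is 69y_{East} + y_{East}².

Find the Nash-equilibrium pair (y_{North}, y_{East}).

116, 35

Fishing fleet North's profit: π = y_{North}(325 − (y_{North} + y_{East})) − 58y_{North}.
∂π/∂y_{North} = 267 − 2y_{North} − y_{East} = 0, so y_{North} = 133.5 − 0.5y_{East}.
For East: ∂π/∂y_{East} = 256 − 4y_{East} − y_{North} = 0 ⇒ y_{East} = 64 − 0.25y_{North}.
Substituting the second reaction function into the first: y_{North} = 133.5 − 0.5(64 − 0.25y_{North}), which gives 0.875y_{North} = 101.5 ⇒ y_{North} = 116.
Then y_{East} = 64 − 0.25·116 = 35.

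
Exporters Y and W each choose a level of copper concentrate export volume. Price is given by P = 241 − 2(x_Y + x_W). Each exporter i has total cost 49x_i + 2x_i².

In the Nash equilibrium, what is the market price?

164.2

Exporter Y's profit: π = x_Y(241 − 2(x_Y + x_W)) − 49x_Y − 2x_Y².
∂π/∂x_Y = 192 − 8x_Y − 2x_W = 0, so x_Y = 24 − 0.25x_W.
By symmetry x_W = x_Y; substituting into the reaction function, 1.25x_Y = 24 and x_Y = 19.2.
Equilibrium price: P = 241 − 2·38.4 = 164.2.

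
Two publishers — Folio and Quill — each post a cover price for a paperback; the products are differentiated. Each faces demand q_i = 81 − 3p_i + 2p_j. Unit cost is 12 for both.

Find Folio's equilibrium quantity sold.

Folio's profit: π = (p_{Folio} − 12)(81 − 3p_{Folio} + 2p_{Quill}).
∂π/∂p_{Folio} = 117 − 6p_{Folio} + 2p_{Quill} = 0 ⇒ p_{Folio} = 19.5 + (1/3)p_{Quill}.
Setting p_{Folio} = p_{Quill} in the reaction function: p_{Folio} = 19.5 + (1/3)p_{Folio}, so p_{Folio} = 19.5 / (2/3) = 29.25.
q_{Folio} = 81 − 3·29.25 + 2·29.25 = 51.75.

51.75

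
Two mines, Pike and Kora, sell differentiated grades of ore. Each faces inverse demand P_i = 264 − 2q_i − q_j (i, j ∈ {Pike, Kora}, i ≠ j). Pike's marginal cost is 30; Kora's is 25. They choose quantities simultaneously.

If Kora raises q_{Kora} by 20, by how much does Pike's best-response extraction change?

Mine Pike's profit: π = q_{Pike}(264 − 2q_{Pike} − q_{Kora}) − 30q_{Pike}.
∂π/∂q_{Pike} = 234 − 4q_{Pike} − q_{Kora} = 0 ⇒ q_{Pike} = 58.5 − 0.25q_{Kora}.
The reaction-function slope is −0.25, so a 20-unit rise in q_{Kora} moves q_{Pike} by −0.25 × 20 = −5. Pike's best response falls — the actions are strategic substitutes.

-5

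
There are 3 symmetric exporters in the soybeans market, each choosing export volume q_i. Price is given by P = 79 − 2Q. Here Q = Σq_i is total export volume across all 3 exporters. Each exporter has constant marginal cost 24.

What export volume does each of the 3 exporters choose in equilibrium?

A representative exporter's profit is π_i = q_i(79 − 2Q) − 24q_i, with Q = q_i + Σ_{j≠i} q_j.
First-order condition: 55 − 4q_i − 2Σ_{j≠i} q_j = 0.
Imposing symmetry (q_j = q for all j) turns Σ_{j≠i} q_j into 2q, so 55 = 8q and q = 6.875.

6.875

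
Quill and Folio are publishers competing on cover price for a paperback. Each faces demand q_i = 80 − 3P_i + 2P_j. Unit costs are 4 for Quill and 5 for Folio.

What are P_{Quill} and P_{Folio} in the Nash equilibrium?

23.1875, 23.5625

Quill's profit: π = (P_{Quill} − 4)(80 − 3P_{Quill} + 2P_{Folio}).
∂π/∂P_{Quill} = 92 − 6P_{Quill} + 2P_{Folio} = 0 ⇒ P_{Quill} = 46/3 + (1/3)P_{Folio}.
Similarly P_{Folio} = 95/6 + (1/3)P_{Quill}.
Plugging P_{Folio} into Quill's best response: P_{Quill} = 46/3 + (1/3)(95/6 + (1/3)P_{Quill}) ⇒ (8/9)P_{Quill} = 371/18, so P_{Quill} = 23.1875.
Then P_{Folio} = 95/6 + (1/3)·23.1875 = 23.5625.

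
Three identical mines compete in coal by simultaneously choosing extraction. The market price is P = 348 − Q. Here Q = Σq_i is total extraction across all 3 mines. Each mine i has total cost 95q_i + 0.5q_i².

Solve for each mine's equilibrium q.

A representative mine's profit is π_i = q_i(348 − Q) − 95q_i − 0.5q_i², with Q = q_i + Σ_{j≠i} q_j.
First-order condition: 253 − 3q_i − Σ_{j≠i} q_j = 0.
Imposing symmetry (q_j = q for all j) turns Σ_{j≠i} q_j into 2q, so 253 = 5q and q = 50.6.

50.6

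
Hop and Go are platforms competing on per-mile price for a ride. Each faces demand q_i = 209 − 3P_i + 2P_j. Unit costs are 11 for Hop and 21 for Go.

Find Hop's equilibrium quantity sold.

Hop's profit: π = (P_{Hop} − 11)(209 − 3P_{Hop} + 2P_{Go}).
∂π/∂P_{Hop} = 242 − 6P_{Hop} + 2P_{Go} = 0 ⇒ P_{Hop} = 121/3 + (1/3)P_{Go}.
Similarly P_{Go} = 136/3 + (1/3)P_{Hop}.
Plugging P_{Go} into Hop's best response: P_{Hop} = 121/3 + (1/3)(136/3 + (1/3)P_{Hop}) ⇒ (8/9)P_{Hop} = 499/9, so P_{Hop} = 62.375.
Then P_{Go} = 136/3 + (1/3)·62.375 = 66.125.
q_{Hop} = 209 − 3·62.375 + 2·66.125 = 154.125.

154.125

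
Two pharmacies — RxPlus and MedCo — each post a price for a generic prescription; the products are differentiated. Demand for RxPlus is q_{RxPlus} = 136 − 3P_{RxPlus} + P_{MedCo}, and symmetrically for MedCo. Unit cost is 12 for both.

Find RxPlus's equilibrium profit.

1505.28

RxPlus's profit: π = (P_{RxPlus} − 12)(136 − 3P_{RxPlus} + P_{MedCo}).
∂π/∂P_{RxPlus} = 172 − 6P_{RxPlus} + P_{MedCo} = 0 ⇒ P_{RxPlus} = 86/3 + (1/6)P_{MedCo}.
The game is symmetric, so in equilibrium P_{MedCo} = P_{RxPlus}: the reaction function gives (5/6)P_{RxPlus} = 86/3, hence P_{RxPlus} = 34.4.
q_{RxPlus} = 136 − 3·34.4 + 34.4 = 67.2.
Profit = (34.4 − 12)·67.2 = 1505.28.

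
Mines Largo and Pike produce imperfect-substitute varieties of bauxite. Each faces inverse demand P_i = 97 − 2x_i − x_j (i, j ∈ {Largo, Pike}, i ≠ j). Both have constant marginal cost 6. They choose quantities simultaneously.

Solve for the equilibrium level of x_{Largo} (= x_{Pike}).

18.2

Mine Largo's profit: π = x_{Largo}(97 − 2x_{Largo} − x_{Pike}) − 6x_{Largo}.
∂π/∂x_{Largo} = 91 − 4x_{Largo} − x_{Pike} = 0 ⇒ x_{Largo} = 22.75 − 0.25x_{Pike}.
By symmetry x_{Pike} = x_{Largo}; substituting into the reaction function, 1.25x_{Largo} = 22.75 and x_{Largo} = 18.2.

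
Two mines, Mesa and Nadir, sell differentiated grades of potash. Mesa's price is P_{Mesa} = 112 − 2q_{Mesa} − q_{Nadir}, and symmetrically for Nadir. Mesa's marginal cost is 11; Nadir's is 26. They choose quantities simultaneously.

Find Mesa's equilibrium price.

Mine Mesa's profit: π = q_{Mesa}(112 − 2q_{Mesa} − q_{Nadir}) − 11q_{Mesa}.
∂π/∂q_{Mesa} = 101 − 4q_{Mesa} − q_{Nadir} = 0 ⇒ q_{Mesa} = 25.25 − 0.25q_{Nadir}.
Similarly q_{Nadir} = 21.5 − 0.25q_{Mesa}.
Plugging q_{Nadir} into Mesa's best response: q_{Mesa} = 25.25 − 0.25(21.5 − 0.25q_{Mesa}) ⇒ 0.9375q_{Mesa} = 19.875, so q_{Mesa} = 21.2.
Then q_{Nadir} = 21.5 − 0.25·21.2 = 16.2.
P_{Mesa} = 112 − 2·21.2 − 16.2 = 53.4.

53.4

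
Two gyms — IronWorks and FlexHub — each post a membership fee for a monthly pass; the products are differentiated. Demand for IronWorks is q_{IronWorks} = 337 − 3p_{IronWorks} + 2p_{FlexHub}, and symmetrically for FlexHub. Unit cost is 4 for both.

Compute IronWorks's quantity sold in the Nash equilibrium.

IronWorks's profit: π = (p_{IronWorks} − 4)(337 − 3p_{IronWorks} + 2p_{FlexHub}).
∂π/∂p_{IronWorks} = 349 − 6p_{IronWorks} + 2p_{FlexHub} = 0 ⇒ p_{IronWorks} = 349/6 + (1/3)p_{FlexHub}.
By symmetry p_{FlexHub} = p_{IronWorks}; substituting into the reaction function, (2/3)p_{IronWorks} = 349/6 and p_{IronWorks} = 87.25.
q_{IronWorks} = 337 − 3·87.25 + 2·87.25 = 249.75.

249.75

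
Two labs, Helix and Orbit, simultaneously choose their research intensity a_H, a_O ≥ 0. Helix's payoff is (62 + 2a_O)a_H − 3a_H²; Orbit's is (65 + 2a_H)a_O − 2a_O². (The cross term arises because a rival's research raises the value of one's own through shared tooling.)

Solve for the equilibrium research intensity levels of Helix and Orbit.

18.9, 25.7

Expanding Helix's payoff: 62a_H + 2a_Oa_H − 3a_H².
∂π/∂a_H = 62 + 2a_O − 6a_H = 0, so a_H = 31/3 + (1/3)a_O.
Likewise for Orbit: a_O = 16.25 + 0.5a_H.
Solving the two reaction functions simultaneously: (1 − (1/3)(0.5))a_H = 31/3 + (1/3)·16.25, so (5/6)a_H = 15.75 and a_H = 18.9.
Then a_O = 16.25 + 0.5·18.9 = 25.7.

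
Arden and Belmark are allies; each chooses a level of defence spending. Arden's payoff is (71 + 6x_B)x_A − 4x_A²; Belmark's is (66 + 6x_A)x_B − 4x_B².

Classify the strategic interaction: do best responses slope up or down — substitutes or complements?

strategic complements

Expanding Arden's payoff: 71x_A + 6x_Bx_A − 4x_A².
∂π/∂x_A = 71 + 6x_B − 8x_A = 0, so x_A = 8.875 + 0.75x_B.
The best-response slope dx_A/dx_B = 0.75 > 0: the reaction function is upward-sloping, so the choices are strategic complements.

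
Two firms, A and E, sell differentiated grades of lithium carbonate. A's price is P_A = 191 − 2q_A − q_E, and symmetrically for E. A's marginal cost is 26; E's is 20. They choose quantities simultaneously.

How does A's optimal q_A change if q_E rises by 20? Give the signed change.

-5

Firm A's profit: π = q_A(191 − 2q_A − q_E) − 26q_A.
∂π/∂q_A = 165 − 4q_A − q_E = 0 ⇒ q_A = 41.25 − 0.25q_E.
The reaction-function slope is −0.25, so a 20-unit rise in q_E moves q_A by −0.25 × 20 = −5. A's best response falls — the actions are strategic substitutes.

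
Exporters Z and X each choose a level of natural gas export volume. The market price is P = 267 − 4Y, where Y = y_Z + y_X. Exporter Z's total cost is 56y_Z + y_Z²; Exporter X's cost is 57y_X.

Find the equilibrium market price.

135.5

Exporter Z's profit: π = y_Z(267 − 4(y_Z + y_X)) − 56y_Z − y_Z².
∂π/∂y_Z = 211 − 10y_Z − 4y_X = 0, so y_Z = 21.1 − 0.4y_X.
For X: ∂π/∂y_X = 210 − 8y_X − 4y_Z = 0 ⇒ y_X = 26.25 − 0.5y_Z.
Substituting the second reaction function into the first: y_Z = 21.1 − 0.4(26.25 − 0.5y_Z), which gives 0.8y_Z = 10.6 ⇒ y_Z = 13.25.
Then y_X = 26.25 − 0.5·13.25 = 19.625.
Equilibrium price: P = 267 − 4·32.875 = 135.5.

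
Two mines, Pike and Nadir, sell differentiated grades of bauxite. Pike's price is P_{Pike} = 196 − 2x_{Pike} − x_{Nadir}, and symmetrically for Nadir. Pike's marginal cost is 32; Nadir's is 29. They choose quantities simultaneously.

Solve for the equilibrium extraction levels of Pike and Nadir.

32.6, 33.6

Mine Pike's profit: π = x_{Pike}(196 − 2x_{Pike} − x_{Nadir}) − 32x_{Pike}.
∂π/∂x_{Pike} = 164 − 4x_{Pike} − x_{Nadir} = 0 ⇒ x_{Pike} = 41 − 0.25x_{Nadir}.
Similarly x_{Nadir} = 41.75 − 0.25x_{Pike}.
Plugging x_{Nadir} into Pike's best response: x_{Pike} = 41 − 0.25(41.75 − 0.25x_{Pike}) ⇒ 0.9375x_{Pike} = 30.5625, so x_{Pike} = 32.6.
Then x_{Nadir} = 41.75 − 0.25·32.6 = 33.6.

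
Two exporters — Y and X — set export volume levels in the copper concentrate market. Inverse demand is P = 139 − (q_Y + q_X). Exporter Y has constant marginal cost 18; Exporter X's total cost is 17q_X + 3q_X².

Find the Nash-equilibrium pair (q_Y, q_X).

56.4, 8.2

Exporter Y's profit: π = q_Y(139 − (q_Y + q_X)) − 18q_Y.
∂π/∂q_Y = 121 − 2q_Y − q_X = 0, so q_Y = 60.5 − 0.5q_X.
For X: ∂π/∂q_X = 122 − 8q_X − q_Y = 0 ⇒ q_X = 15.25 − 0.125q_Y.
Solving the two reaction functions simultaneously: (1 − (−0.5)(−0.125))q_Y = 60.5 − 0.5·15.25, so 0.9375q_Y = 52.875 and q_Y = 56.4.
Then q_X = 15.25 − 0.125·56.4 = 8.2.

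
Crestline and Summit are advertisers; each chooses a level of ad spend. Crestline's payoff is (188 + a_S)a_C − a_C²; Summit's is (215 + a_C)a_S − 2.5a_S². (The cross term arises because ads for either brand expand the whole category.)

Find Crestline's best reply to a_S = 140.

Expanding Crestline's payoff: 188a_C + a_Sa_C − a_C².
∂π/∂a_C = 188 + a_S − 2a_C = 0, so a_C = 94 + 0.5a_S.
At a_S = 140: a_C = 94 + 0.5·140 = 164.

164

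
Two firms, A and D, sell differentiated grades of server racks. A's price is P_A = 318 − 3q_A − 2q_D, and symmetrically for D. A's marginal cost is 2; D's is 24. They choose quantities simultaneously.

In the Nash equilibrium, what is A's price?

Firm A's profit: π = q_A(318 − 3q_A − 2q_D) − 2q_A.
∂π/∂q_A = 316 − 6q_A − 2q_D = 0 ⇒ q_A = 158/3 − (1/3)q_D.
Similarly q_D = 49 − (1/3)q_A.
Substituting the second reaction function into the first: q_A = 158/3 − (1/3)(49 − (1/3)q_A), which gives (8/9)q_A = 109/3 ⇒ q_A = 40.875.
Then q_D = 49 − (1/3)·40.875 = 35.375.
P_A = 318 − 3·40.875 − 2·35.375 = 124.625.

124.625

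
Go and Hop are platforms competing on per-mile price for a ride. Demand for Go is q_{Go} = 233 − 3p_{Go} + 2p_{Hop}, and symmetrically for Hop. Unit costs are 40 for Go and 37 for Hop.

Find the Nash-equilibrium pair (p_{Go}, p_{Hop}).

Go's profit: π = (p_{Go} − 40)(233 − 3p_{Go} + 2p_{Hop}).
∂π/∂p_{Go} = 353 − 6p_{Go} + 2p_{Hop} = 0 ⇒ p_{Go} = 353/6 + (1/3)p_{Hop}.
Similarly p_{Hop} = 172/3 + (1/3)p_{Go}.
Plugging p_{Hop} into Go's best response: p_{Go} = 353/6 + (1/3)(172/3 + (1/3)p_{Go}) ⇒ (8/9)p_{Go} = 1403/18, so p_{Go} = 87.6875.
Then p_{Hop} = 172/3 + (1/3)·87.6875 = 86.5625.

87.6875, 86.5625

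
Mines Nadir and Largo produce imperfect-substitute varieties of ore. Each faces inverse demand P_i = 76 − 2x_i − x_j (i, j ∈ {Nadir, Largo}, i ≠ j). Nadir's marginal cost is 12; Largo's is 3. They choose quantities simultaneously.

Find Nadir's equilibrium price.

Mine Nadir's profit: π = x_{Nadir}(76 − 2x_{Nadir} − x_{Largo}) − 12x_{Nadir}.
∂π/∂x_{Nadir} = 64 − 4x_{Nadir} − x_{Largo} = 0 ⇒ x_{Nadir} = 16 − 0.25x_{Largo}.
Similarly x_{Largo} = 18.25 − 0.25x_{Nadir}.
Substituting the second reaction function into the first: x_{Nadir} = 16 − 0.25(18.25 − 0.25x_{Nadir}), which gives 0.9375x_{Nadir} = 11.4375 ⇒ x_{Nadir} = 12.2.
Then x_{Largo} = 18.25 − 0.25·12.2 = 15.2.
P_{Nadir} = 76 − 2·12.2 − 15.2 = 36.4.

36.4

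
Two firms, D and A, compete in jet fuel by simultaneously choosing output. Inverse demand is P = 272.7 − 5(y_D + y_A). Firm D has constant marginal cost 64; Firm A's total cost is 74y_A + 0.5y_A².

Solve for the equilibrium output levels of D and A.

Firm D's profit: π = y_D(272.7 − 5(y_D + y_A)) − 64y_D.
∂π/∂y_D = 208.7 − 10y_D − 5y_A = 0, so y_D = 20.87 − 0.5y_A.
For A: ∂π/∂y_A = 198.7 − 11y_A − 5y_D = 0 ⇒ y_A = 1987/110 − (5/11)y_D.
Solving the two reaction functions simultaneously: (1 − (−0.5)(−5/11))y_D = 20.87 − 0.5·(1987/110), so (17/22)y_D = 6511/550 and y_D = 15.32.
Then y_A = 1987/110 − (5/11)·15.32 = 11.1.

15.32, 11.1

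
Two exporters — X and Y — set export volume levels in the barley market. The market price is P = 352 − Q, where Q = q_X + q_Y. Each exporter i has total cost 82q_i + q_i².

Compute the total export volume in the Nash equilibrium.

108

Exporter X's profit: π = q_X(352 − (q_X + q_Y)) − 82q_X − q_X².
∂π/∂q_X = 270 − 4q_X − q_Y = 0, so q_X = 67.5 − 0.25q_Y.
Setting q_X = q_Y in the reaction function: q_X = 67.5 − 0.25q_X, so q_X = 67.5 / 1.25 = 54.
Total export volume: 54 + 54 = 108.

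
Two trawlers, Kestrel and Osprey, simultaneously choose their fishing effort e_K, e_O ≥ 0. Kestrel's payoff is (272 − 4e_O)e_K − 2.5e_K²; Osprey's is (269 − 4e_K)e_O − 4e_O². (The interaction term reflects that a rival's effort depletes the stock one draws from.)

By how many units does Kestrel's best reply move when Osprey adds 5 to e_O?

Expanding Kestrel's payoff: 272e_K − 4e_Oe_K − 2.5e_K².
∂π/∂e_K = 272 − 4e_O − 5e_K = 0, so e_K = 54.4 − 0.8e_O.
The reaction-function slope is −0.8, so a 5-unit rise in e_O moves e_K by −0.8 × 5 = −4. Kestrel's best response falls — the actions are strategic substitutes.

-4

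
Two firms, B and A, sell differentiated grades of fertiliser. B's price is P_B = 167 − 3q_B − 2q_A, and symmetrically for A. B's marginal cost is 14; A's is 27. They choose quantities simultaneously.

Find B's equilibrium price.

73.8125

Firm B's profit: π = q_B(167 − 3q_B − 2q_A) − 14q_B.
∂π/∂q_B = 153 − 6q_B − 2q_A = 0 ⇒ q_B = 25.5 − (1/3)q_A.
Similarly q_A = 70/3 − (1/3)q_B.
Plugging q_A into B's best response: q_B = 25.5 − (1/3)(70/3 − (1/3)q_B) ⇒ (8/9)q_B = 319/18, so q_B = 19.9375.
Then q_A = 70/3 − (1/3)·19.9375 = 16.6875.
P_B = 167 − 3·19.9375 − 2·16.6875 = 73.8125.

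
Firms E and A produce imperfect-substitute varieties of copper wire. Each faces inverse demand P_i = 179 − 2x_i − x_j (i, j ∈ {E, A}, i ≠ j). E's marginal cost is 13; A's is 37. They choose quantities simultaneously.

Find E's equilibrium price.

82.6

Firm E's profit: π = x_E(179 − 2x_E − x_A) − 13x_E.
∂π/∂x_E = 166 − 4x_E − x_A = 0 ⇒ x_E = 41.5 − 0.25x_A.
Similarly x_A = 35.5 − 0.25x_E.
Substituting the second reaction function into the first: x_E = 41.5 − 0.25(35.5 − 0.25x_E), which gives 0.9375x_E = 32.625 ⇒ x_E = 34.8.
Then x_A = 35.5 − 0.25·34.8 = 26.8.
P_E = 179 − 2·34.8 − 26.8 = 82.6.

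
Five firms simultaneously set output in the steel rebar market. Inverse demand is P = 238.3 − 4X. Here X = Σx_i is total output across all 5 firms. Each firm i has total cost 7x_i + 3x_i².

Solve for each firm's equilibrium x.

A representative firm's profit is π_i = x_i(238.3 − 4X) − 7x_i − 3x_i², with X = x_i + Σ_{j≠i} x_j.
First-order condition: 231.3 − 14x_i − 4Σ_{j≠i} x_j = 0.
With identical firms, set every x_j = x: then 231.3 − 14x − 16x = 0, i.e. x = 231.3/30 = 7.71.

7.71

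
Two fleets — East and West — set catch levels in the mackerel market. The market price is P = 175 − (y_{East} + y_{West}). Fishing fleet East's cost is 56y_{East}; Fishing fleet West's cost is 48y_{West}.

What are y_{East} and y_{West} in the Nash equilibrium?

Fishing fleet East's profit: π = y_{East}(175 − (y_{East} + y_{West})) − 56y_{East}.
∂π/∂y_{East} = 119 − 2y_{East} − y_{West} = 0, so y_{East} = 59.5 − 0.5y_{West}.
By the same steps for West: y_{West} = 63.5 − 0.5y_{East}.
Solving the two reaction functions simultaneously: (1 − (−0.5)(−0.5))y_{East} = 59.5 − 0.5·63.5, so 0.75y_{East} = 27.75 and y_{East} = 37.
Then y_{West} = 63.5 − 0.5·37 = 45.

37, 45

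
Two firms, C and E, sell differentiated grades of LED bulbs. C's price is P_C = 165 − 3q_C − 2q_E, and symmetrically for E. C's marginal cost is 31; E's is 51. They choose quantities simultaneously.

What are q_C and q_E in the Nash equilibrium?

Firm C's profit: π = q_C(165 − 3q_C − 2q_E) − 31q_C.
∂π/∂q_C = 134 − 6q_C − 2q_E = 0 ⇒ q_C = 67/3 − (1/3)q_E.
Similarly q_E = 19 − (1/3)q_C.
Substituting the second reaction function into the first: q_C = 67/3 − (1/3)(19 − (1/3)q_C), which gives (8/9)q_C = 16 ⇒ q_C = 18.
Then q_E = 19 − (1/3)·18 = 13.

18, 13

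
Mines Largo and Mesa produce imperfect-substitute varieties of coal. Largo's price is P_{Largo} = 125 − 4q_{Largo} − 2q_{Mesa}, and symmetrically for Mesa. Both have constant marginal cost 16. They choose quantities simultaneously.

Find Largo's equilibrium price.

59.6

Mine Largo's profit: π = q_{Largo}(125 − 4q_{Largo} − 2q_{Mesa}) − 16q_{Largo}.
∂π/∂q_{Largo} = 109 − 8q_{Largo} − 2q_{Mesa} = 0 ⇒ q_{Largo} = 13.625 − 0.25q_{Mesa}.
The game is symmetric, so in equilibrium q_{Mesa} = q_{Largo}: the reaction function gives 1.25q_{Largo} = 13.625, hence q_{Largo} = 10.9.
P_{Largo} = 125 − 4·10.9 − 2·10.9 = 59.6.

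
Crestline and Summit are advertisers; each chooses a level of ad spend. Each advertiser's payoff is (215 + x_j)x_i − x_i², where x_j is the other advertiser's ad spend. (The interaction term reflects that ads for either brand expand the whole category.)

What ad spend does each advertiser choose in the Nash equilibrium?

Crestline's payoff is (215 + x_S)x_C − x_C².
∂π/∂x_C = 215 + x_S − 2x_C = 0, so x_C = 107.5 + 0.5x_S.
The game is symmetric, so in equilibrium x_S = x_C: the reaction function gives 0.5x_C = 107.5, hence x_C = 215.

215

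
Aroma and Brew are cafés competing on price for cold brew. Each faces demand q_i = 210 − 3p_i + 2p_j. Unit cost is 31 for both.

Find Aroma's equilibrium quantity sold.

134.25

Aroma's profit: π = (p_{Aroma} − 31)(210 − 3p_{Aroma} + 2p_{Brew}).
∂π/∂p_{Aroma} = 303 − 6p_{Aroma} + 2p_{Brew} = 0 ⇒ p_{Aroma} = 50.5 + (1/3)p_{Brew}.
The game is symmetric, so in equilibrium p_{Brew} = p_{Aroma}: the reaction function gives (2/3)p_{Aroma} = 50.5, hence p_{Aroma} = 75.75.
q_{Aroma} = 210 − 3·75.75 + 2·75.75 = 134.25.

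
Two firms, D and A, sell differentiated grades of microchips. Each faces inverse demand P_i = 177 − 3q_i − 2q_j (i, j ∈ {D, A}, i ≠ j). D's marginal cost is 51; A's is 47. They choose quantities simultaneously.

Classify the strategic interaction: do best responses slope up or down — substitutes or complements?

strategic substitutes

Firm D's profit: π = q_D(177 − 3q_D − 2q_A) − 51q_D.
∂π/∂q_D = 126 − 6q_D − 2q_A = 0 ⇒ q_D = 21 − (1/3)q_A.
The best-response slope dq_D/dq_A = −1/3 < 0: the reaction function is downward-sloping, so the choices are strategic substitutes.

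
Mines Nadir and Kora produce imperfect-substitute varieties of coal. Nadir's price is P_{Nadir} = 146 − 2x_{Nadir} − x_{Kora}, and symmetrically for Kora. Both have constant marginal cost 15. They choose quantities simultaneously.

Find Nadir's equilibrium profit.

Mine Nadir's profit: π = x_{Nadir}(146 − 2x_{Nadir} − x_{Kora}) − 15x_{Nadir}.
∂π/∂x_{Nadir} = 131 − 4x_{Nadir} − x_{Kora} = 0 ⇒ x_{Nadir} = 32.75 − 0.25x_{Kora}.
By symmetry x_{Kora} = x_{Nadir}; substituting into the reaction function, 1.25x_{Nadir} = 32.75 and x_{Nadir} = 26.2.
P_{Nadir} = 146 − 2·26.2 − 26.2 = 67.4.
Profit = (67.4 − 15)·26.2 = 1372.88.

1372.88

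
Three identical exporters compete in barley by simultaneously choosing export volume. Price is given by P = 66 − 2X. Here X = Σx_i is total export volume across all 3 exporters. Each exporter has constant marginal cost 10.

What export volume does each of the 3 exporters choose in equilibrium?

7

A representative exporter's profit is π_i = x_i(66 − 2X) − 10x_i, with X = x_i + Σ_{j≠i} x_j.
First-order condition: 56 − 4x_i − 2Σ_{j≠i} x_j = 0.
Imposing symmetry (x_j = x for all j) turns Σ_{j≠i} x_j into 2x, so 56 = 8x and x = 7.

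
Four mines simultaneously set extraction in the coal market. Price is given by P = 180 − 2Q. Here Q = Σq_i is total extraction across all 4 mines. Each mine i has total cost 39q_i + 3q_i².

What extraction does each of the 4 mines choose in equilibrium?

A representative mine's profit is π_i = q_i(180 − 2Q) − 39q_i − 3q_i², with Q = q_i + Σ_{j≠i} q_j.
First-order condition: 141 − 10q_i − 2Σ_{j≠i} q_j = 0.
Imposing symmetry (q_j = q for all j) turns Σ_{j≠i} q_j into 3q, so 141 = 16q and q = 8.8125.

8.8125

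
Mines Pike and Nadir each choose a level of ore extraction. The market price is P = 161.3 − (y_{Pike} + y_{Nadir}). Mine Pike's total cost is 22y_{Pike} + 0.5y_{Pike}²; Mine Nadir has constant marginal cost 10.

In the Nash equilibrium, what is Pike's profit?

Mine Pike's profit: π = y_{Pike}(161.3 − (y_{Pike} + y_{Nadir})) − 22y_{Pike} − 0.5y_{Pike}².
∂π/∂y_{Pike} = 139.3 − 3y_{Pike} − y_{Nadir} = 0, so y_{Pike} = 1393/30 − (1/3)y_{Nadir}.
For Nadir: ∂π/∂y_{Nadir} = 151.3 − 2y_{Nadir} − y_{Pike} = 0 ⇒ y_{Nadir} = 75.65 − 0.5y_{Pike}.
Solving the two reaction functions simultaneously: (1 − (−1/3)(−0.5))y_{Pike} = 1393/30 − (1/3)·75.65, so (5/6)y_{Pike} = 1273/60 and y_{Pike} = 25.46.
Then y_{Nadir} = 75.65 − 0.5·25.46 = 62.92.
Price P = 161.3 − 88.38 = 72.92.
Pike's profit: (72.92 − 22)·25.46 − 0.5(25.46)² = 972.3174.

972.3174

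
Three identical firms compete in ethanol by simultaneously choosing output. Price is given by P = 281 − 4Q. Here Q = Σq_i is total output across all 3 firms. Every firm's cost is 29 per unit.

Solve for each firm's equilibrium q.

15.75

A representative firm's profit is π_i = q_i(281 − 4Q) − 29q_i, with Q = q_i + Σ_{j≠i} q_j.
First-order condition: 252 − 8q_i − 4Σ_{j≠i} q_j = 0.
With identical firms, set every q_j = q: then 252 − 8q − 8q = 0, i.e. q = 252/16 = 15.75.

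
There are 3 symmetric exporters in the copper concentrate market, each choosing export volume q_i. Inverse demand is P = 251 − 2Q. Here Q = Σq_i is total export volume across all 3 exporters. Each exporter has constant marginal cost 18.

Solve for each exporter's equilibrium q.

A representative exporter's profit is π_i = q_i(251 − 2Q) − 18q_i, with Q = q_i + Σ_{j≠i} q_j.
First-order condition: 233 − 4q_i − 2Σ_{j≠i} q_j = 0.
In a symmetric equilibrium every exporter chooses the same q, so Σ_{j≠i} q_j = 2q. The condition becomes 233 − 8q = 0, giving q = 233/8 = 29.125.

29.125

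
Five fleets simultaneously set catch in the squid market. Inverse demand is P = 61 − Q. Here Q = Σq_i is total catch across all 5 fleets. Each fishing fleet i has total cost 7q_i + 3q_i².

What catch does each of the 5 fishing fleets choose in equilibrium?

4.5

A representative fishing fleet's profit is π_i = q_i(61 − Q) − 7q_i − 3q_i², with Q = q_i + Σ_{j≠i} q_j.
First-order condition: 54 − 8q_i − Σ_{j≠i} q_j = 0.
With identical fishing fleets, set every q_j = q: then 54 − 8q − 4q = 0, i.e. q = 54/12 = 4.5.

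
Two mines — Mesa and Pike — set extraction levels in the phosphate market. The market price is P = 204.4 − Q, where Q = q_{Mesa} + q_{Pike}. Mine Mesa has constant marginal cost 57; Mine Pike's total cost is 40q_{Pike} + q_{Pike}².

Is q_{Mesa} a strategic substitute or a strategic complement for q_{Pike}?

Mine Mesa's profit: π = q_{Mesa}(204.4 − (q_{Mesa} + q_{Pike})) − 57q_{Mesa}.
∂π/∂q_{Mesa} = 147.4 − 2q_{Mesa} − q_{Pike} = 0, so q_{Mesa} = 73.7 − 0.5q_{Pike}.
The best-response slope dq_{Mesa}/dq_{Pike} = −0.5 < 0: the reaction function is downward-sloping, so the choices are strategic substitutes.

strategic substitutes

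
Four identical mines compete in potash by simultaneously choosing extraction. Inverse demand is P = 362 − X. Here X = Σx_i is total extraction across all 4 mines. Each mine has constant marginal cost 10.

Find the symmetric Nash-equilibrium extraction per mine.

A representative mine's profit is π_i = x_i(362 − X) − 10x_i, with X = x_i + Σ_{j≠i} x_j.
First-order condition: 352 − 2x_i − Σ_{j≠i} x_j = 0.
Imposing symmetry (x_j = x for all j) turns Σ_{j≠i} x_j into 3x, so 352 = 5x and x = 70.4.

70.4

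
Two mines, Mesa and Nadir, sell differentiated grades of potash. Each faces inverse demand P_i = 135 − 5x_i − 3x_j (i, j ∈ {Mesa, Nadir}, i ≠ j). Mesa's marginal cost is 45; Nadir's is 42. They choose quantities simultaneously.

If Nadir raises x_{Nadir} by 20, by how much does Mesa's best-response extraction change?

-6

Mine Mesa's profit: π = x_{Mesa}(135 − 5x_{Mesa} − 3x_{Nadir}) − 45x_{Mesa}.
∂π/∂x_{Mesa} = 90 − 10x_{Mesa} − 3x_{Nadir} = 0 ⇒ x_{Mesa} = 9 − 0.3x_{Nadir}.
The reaction-function slope is −0.3, so a 20-unit rise in x_{Nadir} moves x_{Mesa} by −0.3 × 20 = −6. Mesa's best response falls — the actions are strategic substitutes.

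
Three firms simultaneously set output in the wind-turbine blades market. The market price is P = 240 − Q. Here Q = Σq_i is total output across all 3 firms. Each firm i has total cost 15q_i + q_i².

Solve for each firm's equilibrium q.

37.5

A representative firm's profit is π_i = q_i(240 − Q) − 15q_i − q_i², with Q = q_i + Σ_{j≠i} q_j.
First-order condition: 225 − 4q_i − Σ_{j≠i} q_j = 0.
With identical firms, set every q_j = q: then 225 − 4q − 2q = 0, i.e. q = 225/6 = 37.5.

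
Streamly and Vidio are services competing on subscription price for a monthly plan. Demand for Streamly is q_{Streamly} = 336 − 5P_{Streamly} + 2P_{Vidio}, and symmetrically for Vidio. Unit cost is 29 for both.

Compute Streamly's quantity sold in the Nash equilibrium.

Streamly's profit: π = (P_{Streamly} − 29)(336 − 5P_{Streamly} + 2P_{Vidio}).
∂π/∂P_{Streamly} = 481 − 10P_{Streamly} + 2P_{Vidio} = 0 ⇒ P_{Streamly} = 48.1 + 0.2P_{Vidio}.
By symmetry P_{Vidio} = P_{Streamly}; substituting into the reaction function, 0.8P_{Streamly} = 48.1 and P_{Streamly} = 60.125.
q_{Streamly} = 336 − 5·60.125 + 2·60.125 = 155.625.

155.625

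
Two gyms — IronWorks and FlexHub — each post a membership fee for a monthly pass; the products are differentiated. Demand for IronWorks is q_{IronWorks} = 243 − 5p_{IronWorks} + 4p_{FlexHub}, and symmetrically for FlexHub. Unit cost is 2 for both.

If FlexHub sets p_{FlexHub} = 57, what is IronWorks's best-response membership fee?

IronWorks's profit: π = (p_{IronWorks} − 2)(243 − 5p_{IronWorks} + 4p_{FlexHub}).
∂π/∂p_{IronWorks} = 253 − 10p_{IronWorks} + 4p_{FlexHub} = 0 ⇒ p_{IronWorks} = 25.3 + 0.4p_{FlexHub}.
At p_{FlexHub} = 57: p_{IronWorks} = 25.3 + 0.4·57 = 48.1.

48.1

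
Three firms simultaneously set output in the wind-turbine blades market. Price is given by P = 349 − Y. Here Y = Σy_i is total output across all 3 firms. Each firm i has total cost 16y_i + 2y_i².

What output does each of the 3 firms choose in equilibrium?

A representative firm's profit is π_i = y_i(349 − Y) − 16y_i − 2y_i², with Y = y_i + Σ_{j≠i} y_j.
First-order condition: 333 − 6y_i − Σ_{j≠i} y_j = 0.
In a symmetric equilibrium every firm chooses the same y, so Σ_{j≠i} y_j = 2y. The condition becomes 333 − 8y = 0, giving y = 333/8 = 41.625.

41.625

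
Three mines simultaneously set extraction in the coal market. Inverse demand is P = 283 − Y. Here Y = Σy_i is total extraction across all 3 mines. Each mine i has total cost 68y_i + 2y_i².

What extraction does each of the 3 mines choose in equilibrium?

A representative mine's profit is π_i = y_i(283 − Y) − 68y_i − 2y_i², with Y = y_i + Σ_{j≠i} y_j.
First-order condition: 215 − 6y_i − Σ_{j≠i} y_j = 0.
Imposing symmetry (y_j = y for all j) turns Σ_{j≠i} y_j into 2y, so 215 = 8y and y = 26.875.

26.875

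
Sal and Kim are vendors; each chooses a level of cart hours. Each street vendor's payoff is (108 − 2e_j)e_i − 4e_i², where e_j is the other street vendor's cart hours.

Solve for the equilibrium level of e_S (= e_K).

Sal's payoff is (108 − 2e_K)e_S − 4e_S².
∂π/∂e_S = 108 − 2e_K − 8e_S = 0, so e_S = 13.5 − 0.25e_K.
By symmetry e_K = e_S; substituting into the reaction function, 1.25e_S = 13.5 and e_S = 10.8.

10.8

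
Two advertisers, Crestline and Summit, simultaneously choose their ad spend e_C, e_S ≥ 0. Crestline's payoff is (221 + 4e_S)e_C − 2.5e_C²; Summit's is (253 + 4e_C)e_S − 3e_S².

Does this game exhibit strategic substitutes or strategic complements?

Expanding Crestline's payoff: 221e_C + 4e_Se_C − 2.5e_C².
∂π/∂e_C = 221 + 4e_S − 5e_C = 0, so e_C = 44.2 + 0.8e_S.
The best-response slope de_C/de_S = 0.8 > 0: the reaction function is upward-sloping, so the choices are strategic complements.

strategic complements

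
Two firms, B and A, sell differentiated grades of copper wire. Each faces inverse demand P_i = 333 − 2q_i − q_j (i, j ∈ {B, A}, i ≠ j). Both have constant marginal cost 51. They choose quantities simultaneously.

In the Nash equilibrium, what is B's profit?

Firm B's profit: π = q_B(333 − 2q_B − q_A) − 51q_B.
∂π/∂q_B = 282 − 4q_B − q_A = 0 ⇒ q_B = 70.5 − 0.25q_A.
Setting q_B = q_A in the reaction function: q_B = 70.5 − 0.25q_B, so q_B = 70.5 / 1.25 = 56.4.
P_B = 333 − 2·56.4 − 56.4 = 163.8.
Profit = (163.8 − 51)·56.4 = 6361.92.

6361.92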